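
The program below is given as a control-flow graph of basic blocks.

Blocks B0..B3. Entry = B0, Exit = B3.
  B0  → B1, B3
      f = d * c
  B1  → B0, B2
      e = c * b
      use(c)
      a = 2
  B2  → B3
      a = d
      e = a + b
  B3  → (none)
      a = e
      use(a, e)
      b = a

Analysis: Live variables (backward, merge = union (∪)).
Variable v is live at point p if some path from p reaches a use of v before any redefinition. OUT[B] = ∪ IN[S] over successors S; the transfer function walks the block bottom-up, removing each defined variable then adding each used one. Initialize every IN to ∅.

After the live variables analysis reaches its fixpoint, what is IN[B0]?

Answer: {b, c, d, e}

Derivation:
Fixpoint table:
  B0:   IN={b, c, d, e}   OUT={b, c, d, e}
  B1:   IN={b, c, d}   OUT={b, c, d, e}
  B2:   IN={b, d}   OUT={e}
  B3:   IN={e}   OUT={}

Merge at B0: OUT[B0] = IN[B1] ⊔ IN[B3] = {b, c, d, e}
Applying B0's transfer function to that OUT value gives IN[B0] (row B0 above).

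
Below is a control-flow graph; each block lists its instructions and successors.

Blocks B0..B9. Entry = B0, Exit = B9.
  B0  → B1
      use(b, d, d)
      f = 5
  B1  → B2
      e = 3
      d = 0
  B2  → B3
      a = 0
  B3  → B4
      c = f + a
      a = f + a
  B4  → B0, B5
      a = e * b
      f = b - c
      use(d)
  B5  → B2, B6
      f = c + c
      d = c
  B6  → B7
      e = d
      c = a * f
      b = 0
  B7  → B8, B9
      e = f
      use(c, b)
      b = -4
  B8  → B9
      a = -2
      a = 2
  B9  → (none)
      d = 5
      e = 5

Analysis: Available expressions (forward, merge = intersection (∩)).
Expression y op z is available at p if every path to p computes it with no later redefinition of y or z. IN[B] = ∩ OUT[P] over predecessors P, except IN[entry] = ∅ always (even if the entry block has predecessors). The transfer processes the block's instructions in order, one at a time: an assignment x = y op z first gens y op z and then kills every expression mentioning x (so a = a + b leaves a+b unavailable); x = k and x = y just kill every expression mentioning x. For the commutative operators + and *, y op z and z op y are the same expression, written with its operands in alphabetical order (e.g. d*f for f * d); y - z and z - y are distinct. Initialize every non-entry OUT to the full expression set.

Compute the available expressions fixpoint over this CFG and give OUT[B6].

Answer: {a*f}

Derivation:
Converged values:
  B0:  IN={}  OUT={}
  B1:  IN={}  OUT={}
  B2:  IN={}  OUT={}
  B3:  IN={}  OUT={}
  B4:  IN={}  OUT={b*e, b-c}
  B5:  IN={b*e, b-c}  OUT={b*e, b-c, c+c}
  B6:  IN={b*e, b-c, c+c}  OUT={a*f}
  B7:  IN={a*f}  OUT={a*f}
  B8:  IN={a*f}  OUT={}
  B9:  IN={}  OUT={}

Merge at B6: IN[B6] = OUT[B5] = {b*e, b-c, c+c}
Applying B6's transfer function to that IN value gives OUT[B6] (row B6 above).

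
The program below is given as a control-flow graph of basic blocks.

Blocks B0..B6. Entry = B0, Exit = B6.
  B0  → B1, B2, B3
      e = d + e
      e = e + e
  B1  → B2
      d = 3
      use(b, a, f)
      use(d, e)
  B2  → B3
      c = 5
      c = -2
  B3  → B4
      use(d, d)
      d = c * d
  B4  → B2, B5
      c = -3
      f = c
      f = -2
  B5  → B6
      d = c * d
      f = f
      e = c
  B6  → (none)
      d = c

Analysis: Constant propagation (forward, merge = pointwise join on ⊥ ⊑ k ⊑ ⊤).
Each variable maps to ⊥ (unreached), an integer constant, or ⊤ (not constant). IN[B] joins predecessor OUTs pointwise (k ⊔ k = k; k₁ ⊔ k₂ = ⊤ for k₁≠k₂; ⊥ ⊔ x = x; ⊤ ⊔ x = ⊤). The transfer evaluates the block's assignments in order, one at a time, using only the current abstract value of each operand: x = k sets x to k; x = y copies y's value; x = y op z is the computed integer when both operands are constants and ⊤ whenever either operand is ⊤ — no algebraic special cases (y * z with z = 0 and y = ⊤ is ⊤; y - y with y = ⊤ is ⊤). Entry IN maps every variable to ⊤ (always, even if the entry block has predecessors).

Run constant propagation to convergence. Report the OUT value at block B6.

Fixpoint table:
  B0:  IN=(all ⊤)  OUT=(all ⊤)
  B1:  IN=(all ⊤)  OUT={d:3; rest ⊤}
  B2:  IN=(all ⊤)  OUT={c:-2; rest ⊤}
  B3:  IN=(all ⊤)  OUT=(all ⊤)
  B4:  IN=(all ⊤)  OUT={c:-3, f:-2; rest ⊤}
  B5:  IN={c:-3, f:-2; rest ⊤}  OUT={c:-3, e:-3, f:-2; rest ⊤}
  B6:  IN={c:-3, e:-3, f:-2; rest ⊤}  OUT={c:-3, d:-3, e:-3, f:-2; rest ⊤}

Merge at B6: IN[B6] = OUT[B5] = {a: ⊤, b: ⊤, c: -3, d: ⊤, e: -3, f: -2}
Applying B6's transfer function to that IN value gives OUT[B6] (row B6 above).

Answer: {a: ⊤, b: ⊤, c: -3, d: -3, e: -3, f: -2}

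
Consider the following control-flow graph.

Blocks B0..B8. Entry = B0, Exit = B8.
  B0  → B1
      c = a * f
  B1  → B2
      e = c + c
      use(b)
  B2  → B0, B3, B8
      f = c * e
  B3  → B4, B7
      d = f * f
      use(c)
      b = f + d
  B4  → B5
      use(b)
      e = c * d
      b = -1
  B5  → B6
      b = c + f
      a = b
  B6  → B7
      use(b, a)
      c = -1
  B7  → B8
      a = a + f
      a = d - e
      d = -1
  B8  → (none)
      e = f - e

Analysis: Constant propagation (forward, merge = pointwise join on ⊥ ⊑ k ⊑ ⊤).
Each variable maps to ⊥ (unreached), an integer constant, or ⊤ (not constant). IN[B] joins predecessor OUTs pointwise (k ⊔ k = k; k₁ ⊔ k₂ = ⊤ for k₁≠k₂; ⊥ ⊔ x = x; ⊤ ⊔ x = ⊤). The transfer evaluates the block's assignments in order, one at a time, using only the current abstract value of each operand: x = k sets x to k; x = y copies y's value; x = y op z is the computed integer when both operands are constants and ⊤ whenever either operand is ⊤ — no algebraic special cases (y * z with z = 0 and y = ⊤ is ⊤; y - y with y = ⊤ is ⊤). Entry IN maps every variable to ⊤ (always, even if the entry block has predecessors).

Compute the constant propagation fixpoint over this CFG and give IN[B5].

Answer: {a: ⊤, b: -1, c: ⊤, d: ⊤, e: ⊤, f: ⊤}

Working:
Converged values:
  B0:  IN=(all ⊤)  OUT=(all ⊤)
  B1:  IN=(all ⊤)  OUT=(all ⊤)
  B2:  IN=(all ⊤)  OUT=(all ⊤)
  B3:  IN=(all ⊤)  OUT=(all ⊤)
  B4:  IN=(all ⊤)  OUT={b:-1; rest ⊤}
  B5:  IN={b:-1; rest ⊤}  OUT=(all ⊤)
  B6:  IN=(all ⊤)  OUT={c:-1; rest ⊤}
  B7:  IN=(all ⊤)  OUT={d:-1; rest ⊤}
  B8:  IN=(all ⊤)  OUT=(all ⊤)

Merge at B5: IN[B5] = OUT[B4] = {a: ⊤, b: -1, c: ⊤, d: ⊤, e: ⊤, f: ⊤}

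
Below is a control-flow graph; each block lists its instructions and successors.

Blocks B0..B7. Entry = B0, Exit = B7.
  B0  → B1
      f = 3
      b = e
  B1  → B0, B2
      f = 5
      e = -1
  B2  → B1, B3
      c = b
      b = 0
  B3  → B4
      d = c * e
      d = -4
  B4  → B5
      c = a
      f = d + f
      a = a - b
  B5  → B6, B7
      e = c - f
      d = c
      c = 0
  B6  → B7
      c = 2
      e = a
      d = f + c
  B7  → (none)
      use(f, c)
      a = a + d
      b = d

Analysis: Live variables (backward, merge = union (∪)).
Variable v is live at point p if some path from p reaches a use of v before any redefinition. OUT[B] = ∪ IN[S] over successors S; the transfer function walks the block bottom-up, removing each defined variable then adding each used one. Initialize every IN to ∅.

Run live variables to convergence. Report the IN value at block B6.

Answer: {a, f}

Working:
Converged values:
  B0: | IN={a, e} | OUT={a, b}
  B1: | IN={a, b} | OUT={a, b, e, f}
  B2: | IN={a, b, e, f} | OUT={a, b, c, e, f}
  B3: | IN={a, b, c, e, f} | OUT={a, b, d, f}
  B4: | IN={a, b, d, f} | OUT={a, c, f}
  B5: | IN={a, c, f} | OUT={a, c, d, f}
  B6: | IN={a, f} | OUT={a, c, d, f}
  B7: | IN={a, c, d, f} | OUT={}

Merge at B6: OUT[B6] = IN[B7] = {a, c, d, f}
Applying B6's transfer function to that OUT value gives IN[B6] (row B6 above).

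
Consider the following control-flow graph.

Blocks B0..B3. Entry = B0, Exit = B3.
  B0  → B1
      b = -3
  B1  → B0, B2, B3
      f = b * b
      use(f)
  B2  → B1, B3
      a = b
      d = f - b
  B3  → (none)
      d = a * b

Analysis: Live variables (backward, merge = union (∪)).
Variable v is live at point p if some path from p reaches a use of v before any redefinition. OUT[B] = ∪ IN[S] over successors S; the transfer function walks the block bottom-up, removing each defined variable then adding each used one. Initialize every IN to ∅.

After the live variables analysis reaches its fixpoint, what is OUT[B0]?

Answer: {a, b}

Derivation:
Per-block solution:
  B0:   IN={a}   OUT={a, b}
  B1:   IN={a, b}   OUT={a, b, f}
  B2:   IN={b, f}   OUT={a, b}
  B3:   IN={a, b}   OUT={}

Merge at B0: OUT[B0] = IN[B1] = {a, b}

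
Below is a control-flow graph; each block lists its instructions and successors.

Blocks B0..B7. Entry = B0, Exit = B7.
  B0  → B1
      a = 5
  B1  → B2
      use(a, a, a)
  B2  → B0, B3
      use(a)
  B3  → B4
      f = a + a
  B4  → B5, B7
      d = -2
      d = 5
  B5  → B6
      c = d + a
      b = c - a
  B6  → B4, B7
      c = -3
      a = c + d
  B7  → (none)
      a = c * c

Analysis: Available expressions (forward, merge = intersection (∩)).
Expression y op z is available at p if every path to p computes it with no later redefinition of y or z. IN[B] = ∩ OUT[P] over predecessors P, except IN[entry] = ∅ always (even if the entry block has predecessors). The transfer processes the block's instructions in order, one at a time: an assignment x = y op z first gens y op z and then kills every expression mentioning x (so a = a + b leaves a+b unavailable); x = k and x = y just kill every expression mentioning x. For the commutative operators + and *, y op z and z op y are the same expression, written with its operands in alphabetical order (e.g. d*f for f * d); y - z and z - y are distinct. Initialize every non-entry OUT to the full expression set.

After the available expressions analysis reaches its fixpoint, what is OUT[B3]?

Answer: {a+a}

Working:
Fixpoint table:
  B0:   IN={}   OUT={}
  B1:   IN={}   OUT={}
  B2:   IN={}   OUT={}
  B3:   IN={}   OUT={a+a}
  B4:   IN={}   OUT={}
  B5:   IN={}   OUT={a+d, c-a}
  B6:   IN={a+d, c-a}   OUT={c+d}
  B7:   IN={}   OUT={c*c}

Merge at B3: IN[B3] = OUT[B2] = {}
Applying B3's transfer function to that IN value gives OUT[B3] (row B3 above).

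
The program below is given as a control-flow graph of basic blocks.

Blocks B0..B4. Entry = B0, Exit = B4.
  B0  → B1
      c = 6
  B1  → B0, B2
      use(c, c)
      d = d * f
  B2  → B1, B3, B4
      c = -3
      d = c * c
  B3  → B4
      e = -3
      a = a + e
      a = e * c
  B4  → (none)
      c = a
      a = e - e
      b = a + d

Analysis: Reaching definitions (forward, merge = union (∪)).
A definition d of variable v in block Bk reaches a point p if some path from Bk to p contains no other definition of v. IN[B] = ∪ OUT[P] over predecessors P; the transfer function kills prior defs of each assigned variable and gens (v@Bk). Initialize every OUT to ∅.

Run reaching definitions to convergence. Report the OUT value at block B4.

Answer: {a@B4, b@B4, c@B4, d@B2, e@B3}

Derivation:
Fixpoint table:
  B0:  IN={c@B0, c@B2, d@B1}  OUT={c@B0, d@B1}
  B1:  IN={c@B0, c@B2, d@B1, d@B2}  OUT={c@B0, c@B2, d@B1}
  B2:  IN={c@B0, c@B2, d@B1}  OUT={c@B2, d@B2}
  B3:  IN={c@B2, d@B2}  OUT={a@B3, c@B2, d@B2, e@B3}
  B4:  IN={a@B3, c@B2, d@B2, e@B3}  OUT={a@B4, b@B4, c@B4, d@B2, e@B3}

Merge at B4: IN[B4] = OUT[B2] ⊔ OUT[B3] = {a@B3, c@B2, d@B2, e@B3}
Applying B4's transfer function to that IN value gives OUT[B4] (row B4 above).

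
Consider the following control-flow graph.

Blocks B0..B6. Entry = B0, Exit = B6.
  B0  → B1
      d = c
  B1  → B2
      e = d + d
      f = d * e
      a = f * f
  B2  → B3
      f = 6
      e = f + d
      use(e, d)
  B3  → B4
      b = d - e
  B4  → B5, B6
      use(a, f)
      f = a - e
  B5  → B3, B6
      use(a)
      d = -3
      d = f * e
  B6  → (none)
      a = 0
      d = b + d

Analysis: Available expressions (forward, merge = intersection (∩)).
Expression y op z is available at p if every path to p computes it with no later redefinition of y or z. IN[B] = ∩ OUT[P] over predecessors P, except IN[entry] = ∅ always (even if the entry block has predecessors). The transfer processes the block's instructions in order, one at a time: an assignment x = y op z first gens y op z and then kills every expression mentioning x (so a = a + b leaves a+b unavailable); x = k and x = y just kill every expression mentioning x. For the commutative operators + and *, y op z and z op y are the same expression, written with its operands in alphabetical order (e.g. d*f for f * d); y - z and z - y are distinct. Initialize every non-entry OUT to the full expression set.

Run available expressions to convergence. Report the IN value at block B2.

Fixpoint table:
  B0: | IN={} | OUT={}
  B1: | IN={} | OUT={d*e, d+d, f*f}
  B2: | IN={d*e, d+d, f*f} | OUT={d+d, d+f}
  B3: | IN={} | OUT={d-e}
  B4: | IN={d-e} | OUT={a-e, d-e}
  B5: | IN={a-e, d-e} | OUT={a-e, e*f}
  B6: | IN={a-e} | OUT={}

Merge at B2: IN[B2] = OUT[B1] = {d*e, d+d, f*f}

Answer: {d*e, d+d, f*f}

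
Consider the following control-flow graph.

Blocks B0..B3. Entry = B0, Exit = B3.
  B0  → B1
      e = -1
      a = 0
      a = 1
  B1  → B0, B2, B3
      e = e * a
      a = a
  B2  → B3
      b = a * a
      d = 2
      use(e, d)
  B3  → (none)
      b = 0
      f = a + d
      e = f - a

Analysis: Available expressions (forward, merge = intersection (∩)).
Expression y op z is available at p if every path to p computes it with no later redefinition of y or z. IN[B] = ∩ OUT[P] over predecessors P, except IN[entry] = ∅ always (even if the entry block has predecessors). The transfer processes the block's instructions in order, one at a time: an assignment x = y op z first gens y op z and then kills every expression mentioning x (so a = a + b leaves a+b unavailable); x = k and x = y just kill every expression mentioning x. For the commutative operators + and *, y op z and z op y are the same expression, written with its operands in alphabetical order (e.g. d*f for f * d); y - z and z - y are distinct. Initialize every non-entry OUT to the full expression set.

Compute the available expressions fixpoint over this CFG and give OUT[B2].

Per-block solution:
  B0: | IN={} | OUT={}
  B1: | IN={} | OUT={}
  B2: | IN={} | OUT={a*a}
  B3: | IN={} | OUT={a+d, f-a}

Merge at B2: IN[B2] = OUT[B1] = {}
Applying B2's transfer function to that IN value gives OUT[B2] (row B2 above).

Answer: {a*a}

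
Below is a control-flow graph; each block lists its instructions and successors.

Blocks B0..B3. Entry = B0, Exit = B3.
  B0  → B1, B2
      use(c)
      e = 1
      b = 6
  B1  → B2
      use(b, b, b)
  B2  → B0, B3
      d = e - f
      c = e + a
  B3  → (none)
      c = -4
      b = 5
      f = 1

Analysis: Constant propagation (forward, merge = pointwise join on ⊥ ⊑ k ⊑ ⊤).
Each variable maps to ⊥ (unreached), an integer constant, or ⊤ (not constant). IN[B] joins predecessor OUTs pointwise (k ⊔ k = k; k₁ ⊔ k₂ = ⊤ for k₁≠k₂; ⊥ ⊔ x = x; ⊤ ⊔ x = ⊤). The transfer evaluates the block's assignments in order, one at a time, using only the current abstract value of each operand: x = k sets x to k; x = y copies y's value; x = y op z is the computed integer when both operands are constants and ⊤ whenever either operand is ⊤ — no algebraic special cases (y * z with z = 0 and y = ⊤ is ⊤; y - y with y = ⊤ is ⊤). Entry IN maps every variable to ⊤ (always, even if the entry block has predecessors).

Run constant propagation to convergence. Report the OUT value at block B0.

Fixpoint table:
  B0:  IN=(all ⊤)  OUT={b:6, e:1; rest ⊤}
  B1:  IN={b:6, e:1; rest ⊤}  OUT={b:6, e:1; rest ⊤}
  B2:  IN={b:6, e:1; rest ⊤}  OUT={b:6, e:1; rest ⊤}
  B3:  IN={b:6, e:1; rest ⊤}  OUT={b:5, c:-4, e:1, f:1; rest ⊤}

Merge at B0 (entry node, so the boundary value (all ⊤) is joined with the incoming edge(s)): IN[B0] = (all ⊤) ⊔ OUT[B2] = {a: ⊤, b: ⊤, c: ⊤, d: ⊤, e: ⊤, f: ⊤}
Applying B0's transfer function to that IN value gives OUT[B0] (row B0 above).

Answer: {a: ⊤, b: 6, c: ⊤, d: ⊤, e: 1, f: ⊤}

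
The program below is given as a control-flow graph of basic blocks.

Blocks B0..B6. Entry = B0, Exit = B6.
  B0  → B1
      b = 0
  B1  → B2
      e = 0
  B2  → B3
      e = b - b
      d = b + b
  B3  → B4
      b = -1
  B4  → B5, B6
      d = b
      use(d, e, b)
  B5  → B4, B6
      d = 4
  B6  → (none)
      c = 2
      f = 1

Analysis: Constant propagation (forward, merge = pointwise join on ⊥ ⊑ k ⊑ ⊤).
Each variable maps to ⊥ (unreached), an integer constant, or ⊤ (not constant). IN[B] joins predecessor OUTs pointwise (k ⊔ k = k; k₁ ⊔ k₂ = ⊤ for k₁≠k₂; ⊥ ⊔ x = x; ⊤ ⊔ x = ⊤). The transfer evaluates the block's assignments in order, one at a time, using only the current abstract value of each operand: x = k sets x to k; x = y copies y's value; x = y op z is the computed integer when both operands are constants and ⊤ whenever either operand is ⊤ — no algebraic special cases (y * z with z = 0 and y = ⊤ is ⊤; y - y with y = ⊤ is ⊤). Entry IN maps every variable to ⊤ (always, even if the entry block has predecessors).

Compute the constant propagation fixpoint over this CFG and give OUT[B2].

Answer: {a: ⊤, b: 0, c: ⊤, d: 0, e: 0, f: ⊤}

Trace:
Converged values:
  B0:   IN=(all ⊤)   OUT={b:0; rest ⊤}
  B1:   IN={b:0; rest ⊤}   OUT={b:0, e:0; rest ⊤}
  B2:   IN={b:0, e:0; rest ⊤}   OUT={b:0, d:0, e:0; rest ⊤}
  B3:   IN={b:0, d:0, e:0; rest ⊤}   OUT={b:-1, d:0, e:0; rest ⊤}
  B4:   IN={b:-1, e:0; rest ⊤}   OUT={b:-1, d:-1, e:0; rest ⊤}
  B5:   IN={b:-1, d:-1, e:0; rest ⊤}   OUT={b:-1, d:4, e:0; rest ⊤}
  B6:   IN={b:-1, e:0; rest ⊤}   OUT={b:-1, c:2, e:0, f:1; rest ⊤}

Merge at B2: IN[B2] = OUT[B1] = {a: ⊤, b: 0, c: ⊤, d: ⊤, e: 0, f: ⊤}
Applying B2's transfer function to that IN value gives OUT[B2] (row B2 above).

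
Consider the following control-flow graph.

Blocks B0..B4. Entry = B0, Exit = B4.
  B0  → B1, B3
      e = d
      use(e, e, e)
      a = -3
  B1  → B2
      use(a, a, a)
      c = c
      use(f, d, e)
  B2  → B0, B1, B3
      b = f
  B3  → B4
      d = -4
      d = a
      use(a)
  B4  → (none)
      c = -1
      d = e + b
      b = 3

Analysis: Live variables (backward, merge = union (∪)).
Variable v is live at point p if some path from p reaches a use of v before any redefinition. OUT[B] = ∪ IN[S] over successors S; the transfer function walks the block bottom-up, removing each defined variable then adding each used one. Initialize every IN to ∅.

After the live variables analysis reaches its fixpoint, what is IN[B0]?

Answer: {b, c, d, f}

Trace:
Per-block solution:
  B0: | IN={b, c, d, f} | OUT={a, b, c, d, e, f}
  B1: | IN={a, c, d, e, f} | OUT={a, c, d, e, f}
  B2: | IN={a, c, d, e, f} | OUT={a, b, c, d, e, f}
  B3: | IN={a, b, e} | OUT={b, e}
  B4: | IN={b, e} | OUT={}

Merge at B0: OUT[B0] = IN[B1] ⊔ IN[B3] = {a, b, c, d, e, f}
Applying B0's transfer function to that OUT value gives IN[B0] (row B0 above).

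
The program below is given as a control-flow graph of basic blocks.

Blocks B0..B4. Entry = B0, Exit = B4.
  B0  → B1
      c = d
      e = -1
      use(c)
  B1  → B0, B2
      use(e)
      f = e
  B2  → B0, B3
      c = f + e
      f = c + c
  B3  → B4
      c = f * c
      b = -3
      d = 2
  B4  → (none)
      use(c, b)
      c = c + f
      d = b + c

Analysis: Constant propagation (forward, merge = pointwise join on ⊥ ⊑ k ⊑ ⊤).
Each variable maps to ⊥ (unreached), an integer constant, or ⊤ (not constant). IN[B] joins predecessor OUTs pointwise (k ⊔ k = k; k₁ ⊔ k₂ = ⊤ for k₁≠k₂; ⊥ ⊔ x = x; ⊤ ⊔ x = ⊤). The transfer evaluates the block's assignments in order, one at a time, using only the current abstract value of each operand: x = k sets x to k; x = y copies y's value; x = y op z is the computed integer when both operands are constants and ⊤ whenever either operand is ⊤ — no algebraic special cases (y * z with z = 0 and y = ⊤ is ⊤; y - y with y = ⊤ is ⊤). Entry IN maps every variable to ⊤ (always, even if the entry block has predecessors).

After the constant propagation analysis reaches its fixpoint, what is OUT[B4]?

Answer: {a: ⊤, b: -3, c: 4, d: 1, e: -1, f: -4}

Derivation:
Converged values:
  B0:  IN=(all ⊤)  OUT={e:-1; rest ⊤}
  B1:  IN={e:-1; rest ⊤}  OUT={e:-1, f:-1; rest ⊤}
  B2:  IN={e:-1, f:-1; rest ⊤}  OUT={c:-2, e:-1, f:-4; rest ⊤}
  B3:  IN={c:-2, e:-1, f:-4; rest ⊤}  OUT={b:-3, c:8, d:2, e:-1, f:-4; rest ⊤}
  B4:  IN={b:-3, c:8, d:2, e:-1, f:-4; rest ⊤}  OUT={b:-3, c:4, d:1, e:-1, f:-4; rest ⊤}

Merge at B4: IN[B4] = OUT[B3] = {a: ⊤, b: -3, c: 8, d: 2, e: -1, f: -4}
Applying B4's transfer function to that IN value gives OUT[B4] (row B4 above).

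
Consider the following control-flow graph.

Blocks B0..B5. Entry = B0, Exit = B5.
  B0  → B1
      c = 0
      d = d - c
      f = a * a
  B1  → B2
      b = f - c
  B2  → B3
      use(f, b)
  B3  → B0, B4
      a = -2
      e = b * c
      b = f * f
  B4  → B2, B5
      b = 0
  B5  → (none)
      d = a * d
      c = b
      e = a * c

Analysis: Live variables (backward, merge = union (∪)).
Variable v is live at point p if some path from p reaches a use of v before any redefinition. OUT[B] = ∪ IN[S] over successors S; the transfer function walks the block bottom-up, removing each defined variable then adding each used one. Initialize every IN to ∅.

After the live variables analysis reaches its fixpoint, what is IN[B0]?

Answer: {a, d}

Working:
Per-block solution:
  B0:  IN={a, d}  OUT={c, d, f}
  B1:  IN={c, d, f}  OUT={b, c, d, f}
  B2:  IN={b, c, d, f}  OUT={b, c, d, f}
  B3:  IN={b, c, d, f}  OUT={a, c, d, f}
  B4:  IN={a, c, d, f}  OUT={a, b, c, d, f}
  B5:  IN={a, b, d}  OUT={}

Merge at B0: OUT[B0] = IN[B1] = {c, d, f}
Applying B0's transfer function to that OUT value gives IN[B0] (row B0 above).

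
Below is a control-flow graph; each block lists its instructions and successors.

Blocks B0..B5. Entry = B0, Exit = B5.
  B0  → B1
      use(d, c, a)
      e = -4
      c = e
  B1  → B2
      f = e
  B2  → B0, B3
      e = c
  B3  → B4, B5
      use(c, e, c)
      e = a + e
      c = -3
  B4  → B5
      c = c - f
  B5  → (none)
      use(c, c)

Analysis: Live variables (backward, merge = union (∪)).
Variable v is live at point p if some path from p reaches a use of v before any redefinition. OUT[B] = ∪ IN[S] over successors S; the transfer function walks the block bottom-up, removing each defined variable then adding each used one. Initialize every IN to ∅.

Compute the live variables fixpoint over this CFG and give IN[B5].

Answer: {c}

Trace:
Fixpoint table:
  B0:  IN={a, c, d}  OUT={a, c, d, e}
  B1:  IN={a, c, d, e}  OUT={a, c, d, f}
  B2:  IN={a, c, d, f}  OUT={a, c, d, e, f}
  B3:  IN={a, c, e, f}  OUT={c, f}
  B4:  IN={c, f}  OUT={c}
  B5:  IN={c}  OUT={}

B5 is the boundary node: OUT[B5] = {}
Applying B5's transfer function to that OUT value gives IN[B5] (row B5 above).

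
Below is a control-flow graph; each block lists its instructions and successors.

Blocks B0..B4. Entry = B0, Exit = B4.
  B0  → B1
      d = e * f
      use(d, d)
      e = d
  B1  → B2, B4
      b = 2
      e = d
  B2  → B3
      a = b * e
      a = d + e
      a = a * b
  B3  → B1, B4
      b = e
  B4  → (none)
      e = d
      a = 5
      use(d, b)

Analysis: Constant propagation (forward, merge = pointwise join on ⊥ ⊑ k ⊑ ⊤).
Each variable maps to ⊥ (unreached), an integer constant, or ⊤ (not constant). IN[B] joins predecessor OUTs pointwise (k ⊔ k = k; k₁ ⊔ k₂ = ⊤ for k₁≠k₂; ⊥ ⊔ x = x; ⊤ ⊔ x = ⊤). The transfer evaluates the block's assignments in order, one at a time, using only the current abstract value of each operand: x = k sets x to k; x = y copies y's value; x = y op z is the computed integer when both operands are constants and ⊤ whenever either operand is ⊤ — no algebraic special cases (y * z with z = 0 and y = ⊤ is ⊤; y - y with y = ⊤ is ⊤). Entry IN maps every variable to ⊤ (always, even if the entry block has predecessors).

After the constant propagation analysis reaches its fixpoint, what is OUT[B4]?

Converged values:
  B0: | IN=(all ⊤) | OUT=(all ⊤)
  B1: | IN=(all ⊤) | OUT={b:2; rest ⊤}
  B2: | IN={b:2; rest ⊤} | OUT={b:2; rest ⊤}
  B3: | IN={b:2; rest ⊤} | OUT=(all ⊤)
  B4: | IN=(all ⊤) | OUT={a:5; rest ⊤}

Merge at B4: IN[B4] = OUT[B1] ⊔ OUT[B3] = {a: ⊤, b: ⊤, c: ⊤, d: ⊤, e: ⊤, f: ⊤}
Applying B4's transfer function to that IN value gives OUT[B4] (row B4 above).

Answer: {a: 5, b: ⊤, c: ⊤, d: ⊤, e: ⊤, f: ⊤}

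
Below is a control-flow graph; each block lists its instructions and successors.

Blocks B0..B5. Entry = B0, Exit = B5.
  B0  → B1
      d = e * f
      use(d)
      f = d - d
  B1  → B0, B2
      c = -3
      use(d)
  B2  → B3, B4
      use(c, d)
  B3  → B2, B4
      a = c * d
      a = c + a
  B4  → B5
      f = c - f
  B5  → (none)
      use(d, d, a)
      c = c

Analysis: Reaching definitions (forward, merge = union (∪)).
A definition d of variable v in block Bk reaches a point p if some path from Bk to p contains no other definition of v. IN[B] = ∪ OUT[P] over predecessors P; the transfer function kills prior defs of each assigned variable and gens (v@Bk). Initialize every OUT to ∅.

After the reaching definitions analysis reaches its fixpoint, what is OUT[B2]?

Answer: {a@B3, c@B1, d@B0, f@B0}

Trace:
Converged values:
  B0:   IN={c@B1, d@B0, f@B0}   OUT={c@B1, d@B0, f@B0}
  B1:   IN={c@B1, d@B0, f@B0}   OUT={c@B1, d@B0, f@B0}
  B2:   IN={a@B3, c@B1, d@B0, f@B0}   OUT={a@B3, c@B1, d@B0, f@B0}
  B3:   IN={a@B3, c@B1, d@B0, f@B0}   OUT={a@B3, c@B1, d@B0, f@B0}
  B4:   IN={a@B3, c@B1, d@B0, f@B0}   OUT={a@B3, c@B1, d@B0, f@B4}
  B5:   IN={a@B3, c@B1, d@B0, f@B4}   OUT={a@B3, c@B5, d@B0, f@B4}

Merge at B2: IN[B2] = OUT[B1] ⊔ OUT[B3] = {a@B3, c@B1, d@B0, f@B0}
Applying B2's transfer function to that IN value gives OUT[B2] (row B2 above).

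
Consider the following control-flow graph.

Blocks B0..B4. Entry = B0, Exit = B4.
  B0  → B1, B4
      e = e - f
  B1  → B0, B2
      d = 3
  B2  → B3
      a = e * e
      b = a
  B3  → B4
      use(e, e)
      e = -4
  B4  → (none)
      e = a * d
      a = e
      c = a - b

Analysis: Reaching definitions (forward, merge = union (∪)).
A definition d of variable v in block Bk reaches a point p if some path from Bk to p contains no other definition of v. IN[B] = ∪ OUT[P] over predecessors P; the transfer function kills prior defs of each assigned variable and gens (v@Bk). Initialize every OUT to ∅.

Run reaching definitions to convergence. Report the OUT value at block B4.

Converged values:
  B0: | IN={d@B1, e@B0} | OUT={d@B1, e@B0}
  B1: | IN={d@B1, e@B0} | OUT={d@B1, e@B0}
  B2: | IN={d@B1, e@B0} | OUT={a@B2, b@B2, d@B1, e@B0}
  B3: | IN={a@B2, b@B2, d@B1, e@B0} | OUT={a@B2, b@B2, d@B1, e@B3}
  B4: | IN={a@B2, b@B2, d@B1, e@B0, e@B3} | OUT={a@B4, b@B2, c@B4, d@B1, e@B4}

Merge at B4: IN[B4] = OUT[B0] ⊔ OUT[B3] = {a@B2, b@B2, d@B1, e@B0, e@B3}
Applying B4's transfer function to that IN value gives OUT[B4] (row B4 above).

Answer: {a@B4, b@B2, c@B4, d@B1, e@B4}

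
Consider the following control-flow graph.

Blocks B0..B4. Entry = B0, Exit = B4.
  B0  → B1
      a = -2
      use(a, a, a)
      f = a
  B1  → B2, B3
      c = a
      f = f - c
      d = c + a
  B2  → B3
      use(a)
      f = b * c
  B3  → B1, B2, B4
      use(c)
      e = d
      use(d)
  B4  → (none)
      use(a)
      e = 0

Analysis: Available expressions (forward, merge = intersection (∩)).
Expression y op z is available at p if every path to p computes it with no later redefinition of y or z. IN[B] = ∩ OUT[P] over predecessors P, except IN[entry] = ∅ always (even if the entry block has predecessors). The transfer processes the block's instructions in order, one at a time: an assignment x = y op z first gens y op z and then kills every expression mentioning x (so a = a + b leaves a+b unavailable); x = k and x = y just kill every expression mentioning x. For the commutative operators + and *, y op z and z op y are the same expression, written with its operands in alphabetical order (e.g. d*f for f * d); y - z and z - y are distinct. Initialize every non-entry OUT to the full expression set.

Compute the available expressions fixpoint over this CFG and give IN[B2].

Per-block solution:
  B0:   IN={}   OUT={}
  B1:   IN={}   OUT={a+c}
  B2:   IN={a+c}   OUT={a+c, b*c}
  B3:   IN={a+c}   OUT={a+c}
  B4:   IN={a+c}   OUT={a+c}

Merge at B2: IN[B2] = OUT[B1] ∩ OUT[B3] = {a+c}

Answer: {a+c}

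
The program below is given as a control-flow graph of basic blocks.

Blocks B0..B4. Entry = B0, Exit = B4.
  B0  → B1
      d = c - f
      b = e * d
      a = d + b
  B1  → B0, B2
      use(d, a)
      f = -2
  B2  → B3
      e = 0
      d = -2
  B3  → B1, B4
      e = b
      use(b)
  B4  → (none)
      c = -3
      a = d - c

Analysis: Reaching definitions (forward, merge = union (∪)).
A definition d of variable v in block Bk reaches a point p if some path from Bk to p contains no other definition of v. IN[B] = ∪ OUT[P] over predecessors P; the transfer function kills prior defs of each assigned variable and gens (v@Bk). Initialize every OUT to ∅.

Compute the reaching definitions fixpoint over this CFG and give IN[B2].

Answer: {a@B0, b@B0, d@B0, d@B2, e@B3, f@B1}

Working:
Fixpoint table:
  B0:   IN={a@B0, b@B0, d@B0, d@B2, e@B3, f@B1}   OUT={a@B0, b@B0, d@B0, e@B3, f@B1}
  B1:   IN={a@B0, b@B0, d@B0, d@B2, e@B3, f@B1}   OUT={a@B0, b@B0, d@B0, d@B2, e@B3, f@B1}
  B2:   IN={a@B0, b@B0, d@B0, d@B2, e@B3, f@B1}   OUT={a@B0, b@B0, d@B2, e@B2, f@B1}
  B3:   IN={a@B0, b@B0, d@B2, e@B2, f@B1}   OUT={a@B0, b@B0, d@B2, e@B3, f@B1}
  B4:   IN={a@B0, b@B0, d@B2, e@B3, f@B1}   OUT={a@B4, b@B0, c@B4, d@B2, e@B3, f@B1}

Merge at B2: IN[B2] = OUT[B1] = {a@B0, b@B0, d@B0, d@B2, e@B3, f@B1}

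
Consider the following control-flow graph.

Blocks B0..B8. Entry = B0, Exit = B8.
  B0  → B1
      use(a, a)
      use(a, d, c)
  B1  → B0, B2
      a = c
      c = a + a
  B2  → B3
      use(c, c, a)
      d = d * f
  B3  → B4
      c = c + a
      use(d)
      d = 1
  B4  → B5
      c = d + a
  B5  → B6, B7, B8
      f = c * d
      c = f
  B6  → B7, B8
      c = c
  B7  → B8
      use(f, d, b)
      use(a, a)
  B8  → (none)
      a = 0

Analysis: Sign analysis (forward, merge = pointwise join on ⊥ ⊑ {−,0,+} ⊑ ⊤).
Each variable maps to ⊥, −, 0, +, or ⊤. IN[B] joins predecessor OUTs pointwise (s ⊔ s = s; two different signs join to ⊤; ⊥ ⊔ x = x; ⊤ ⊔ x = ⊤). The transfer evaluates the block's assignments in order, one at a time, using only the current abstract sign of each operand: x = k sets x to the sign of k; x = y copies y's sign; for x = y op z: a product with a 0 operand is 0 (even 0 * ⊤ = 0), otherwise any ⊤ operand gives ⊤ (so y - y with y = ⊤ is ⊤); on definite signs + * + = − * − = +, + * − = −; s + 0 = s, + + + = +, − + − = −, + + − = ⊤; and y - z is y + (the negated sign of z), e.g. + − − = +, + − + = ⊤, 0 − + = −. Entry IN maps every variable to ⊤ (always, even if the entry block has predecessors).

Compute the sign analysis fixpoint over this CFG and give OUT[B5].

Answer: {a: ⊤, b: ⊤, c: ⊤, d: +, e: ⊤, f: ⊤}

Working:
Fixpoint table:
  B0:  IN=(all ⊤)  OUT=(all ⊤)
  B1:  IN=(all ⊤)  OUT=(all ⊤)
  B2:  IN=(all ⊤)  OUT=(all ⊤)
  B3:  IN=(all ⊤)  OUT={d:+; rest ⊤}
  B4:  IN={d:+; rest ⊤}  OUT={d:+; rest ⊤}
  B5:  IN={d:+; rest ⊤}  OUT={d:+; rest ⊤}
  B6:  IN={d:+; rest ⊤}  OUT={d:+; rest ⊤}
  B7:  IN={d:+; rest ⊤}  OUT={d:+; rest ⊤}
  B8:  IN={d:+; rest ⊤}  OUT={a:0, d:+; rest ⊤}

Merge at B5: IN[B5] = OUT[B4] = {a: ⊤, b: ⊤, c: ⊤, d: +, e: ⊤, f: ⊤}
Applying B5's transfer function to that IN value gives OUT[B5] (row B5 above).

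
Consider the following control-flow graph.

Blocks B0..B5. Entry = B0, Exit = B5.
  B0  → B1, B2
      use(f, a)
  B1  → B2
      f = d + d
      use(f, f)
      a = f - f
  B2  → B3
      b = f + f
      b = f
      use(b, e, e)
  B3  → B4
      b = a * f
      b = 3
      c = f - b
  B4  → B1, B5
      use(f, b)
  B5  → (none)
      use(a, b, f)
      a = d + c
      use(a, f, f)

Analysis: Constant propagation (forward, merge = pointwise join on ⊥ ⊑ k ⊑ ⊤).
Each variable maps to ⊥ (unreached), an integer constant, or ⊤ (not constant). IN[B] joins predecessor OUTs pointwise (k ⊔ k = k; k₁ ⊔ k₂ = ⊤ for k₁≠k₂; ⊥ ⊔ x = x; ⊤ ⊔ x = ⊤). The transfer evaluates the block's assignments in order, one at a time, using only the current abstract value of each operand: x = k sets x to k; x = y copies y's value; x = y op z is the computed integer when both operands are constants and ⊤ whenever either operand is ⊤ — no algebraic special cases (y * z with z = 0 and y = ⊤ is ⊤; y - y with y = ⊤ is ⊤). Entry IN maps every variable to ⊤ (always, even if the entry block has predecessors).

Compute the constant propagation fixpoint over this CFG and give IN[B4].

Answer: {a: ⊤, b: 3, c: ⊤, d: ⊤, e: ⊤, f: ⊤}

Trace:
Fixpoint table:
  B0: | IN=(all ⊤) | OUT=(all ⊤)
  B1: | IN=(all ⊤) | OUT=(all ⊤)
  B2: | IN=(all ⊤) | OUT=(all ⊤)
  B3: | IN=(all ⊤) | OUT={b:3; rest ⊤}
  B4: | IN={b:3; rest ⊤} | OUT={b:3; rest ⊤}
  B5: | IN={b:3; rest ⊤} | OUT={b:3; rest ⊤}

Merge at B4: IN[B4] = OUT[B3] = {a: ⊤, b: 3, c: ⊤, d: ⊤, e: ⊤, f: ⊤}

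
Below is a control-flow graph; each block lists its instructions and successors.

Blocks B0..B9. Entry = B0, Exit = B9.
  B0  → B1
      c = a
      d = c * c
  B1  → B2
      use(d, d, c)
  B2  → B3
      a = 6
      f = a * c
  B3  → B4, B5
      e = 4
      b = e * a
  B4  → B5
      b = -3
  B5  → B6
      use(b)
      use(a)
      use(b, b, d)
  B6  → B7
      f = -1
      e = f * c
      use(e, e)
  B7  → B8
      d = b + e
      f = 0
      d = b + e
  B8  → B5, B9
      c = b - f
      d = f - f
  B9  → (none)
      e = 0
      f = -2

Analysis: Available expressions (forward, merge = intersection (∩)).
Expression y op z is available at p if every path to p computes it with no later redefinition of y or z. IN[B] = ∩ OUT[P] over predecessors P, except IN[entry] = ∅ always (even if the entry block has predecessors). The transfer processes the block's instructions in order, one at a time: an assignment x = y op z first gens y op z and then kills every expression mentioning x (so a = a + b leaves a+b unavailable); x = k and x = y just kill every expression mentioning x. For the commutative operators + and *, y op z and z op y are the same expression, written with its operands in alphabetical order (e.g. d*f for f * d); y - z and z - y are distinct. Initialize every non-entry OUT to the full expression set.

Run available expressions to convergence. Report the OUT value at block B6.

Converged values:
  B0: | IN={} | OUT={c*c}
  B1: | IN={c*c} | OUT={c*c}
  B2: | IN={c*c} | OUT={a*c, c*c}
  B3: | IN={a*c, c*c} | OUT={a*c, a*e, c*c}
  B4: | IN={a*c, a*e, c*c} | OUT={a*c, a*e, c*c}
  B5: | IN={} | OUT={}
  B6: | IN={} | OUT={c*f}
  B7: | IN={c*f} | OUT={b+e}
  B8: | IN={b+e} | OUT={b+e, b-f, f-f}
  B9: | IN={b+e, b-f, f-f} | OUT={}

Merge at B6: IN[B6] = OUT[B5] = {}
Applying B6's transfer function to that IN value gives OUT[B6] (row B6 above).

Answer: {c*f}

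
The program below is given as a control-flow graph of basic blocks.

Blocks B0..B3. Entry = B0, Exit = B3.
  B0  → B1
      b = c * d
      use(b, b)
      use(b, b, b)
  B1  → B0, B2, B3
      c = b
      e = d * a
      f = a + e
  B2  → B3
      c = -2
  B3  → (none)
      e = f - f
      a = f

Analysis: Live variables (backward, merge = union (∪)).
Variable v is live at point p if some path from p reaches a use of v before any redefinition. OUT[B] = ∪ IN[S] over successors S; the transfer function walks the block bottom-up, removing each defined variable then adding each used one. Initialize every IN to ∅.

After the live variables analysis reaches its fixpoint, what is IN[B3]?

Converged values:
  B0: | IN={a, c, d} | OUT={a, b, d}
  B1: | IN={a, b, d} | OUT={a, c, d, f}
  B2: | IN={f} | OUT={f}
  B3: | IN={f} | OUT={}

B3 is the boundary node: OUT[B3] = {}
Applying B3's transfer function to that OUT value gives IN[B3] (row B3 above).

Answer: {f}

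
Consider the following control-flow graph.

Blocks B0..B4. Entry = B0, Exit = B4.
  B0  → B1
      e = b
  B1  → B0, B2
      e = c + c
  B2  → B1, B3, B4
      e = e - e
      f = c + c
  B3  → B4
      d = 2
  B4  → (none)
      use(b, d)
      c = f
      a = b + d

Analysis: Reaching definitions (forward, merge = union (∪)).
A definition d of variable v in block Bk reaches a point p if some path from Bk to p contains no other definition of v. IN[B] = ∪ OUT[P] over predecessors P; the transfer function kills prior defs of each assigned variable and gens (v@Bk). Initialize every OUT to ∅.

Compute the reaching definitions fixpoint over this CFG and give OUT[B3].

Answer: {d@B3, e@B2, f@B2}

Trace:
Per-block solution:
  B0:   IN={e@B1, f@B2}   OUT={e@B0, f@B2}
  B1:   IN={e@B0, e@B2, f@B2}   OUT={e@B1, f@B2}
  B2:   IN={e@B1, f@B2}   OUT={e@B2, f@B2}
  B3:   IN={e@B2, f@B2}   OUT={d@B3, e@B2, f@B2}
  B4:   IN={d@B3, e@B2, f@B2}   OUT={a@B4, c@B4, d@B3, e@B2, f@B2}

Merge at B3: IN[B3] = OUT[B2] = {e@B2, f@B2}
Applying B3's transfer function to that IN value gives OUT[B3] (row B3 above).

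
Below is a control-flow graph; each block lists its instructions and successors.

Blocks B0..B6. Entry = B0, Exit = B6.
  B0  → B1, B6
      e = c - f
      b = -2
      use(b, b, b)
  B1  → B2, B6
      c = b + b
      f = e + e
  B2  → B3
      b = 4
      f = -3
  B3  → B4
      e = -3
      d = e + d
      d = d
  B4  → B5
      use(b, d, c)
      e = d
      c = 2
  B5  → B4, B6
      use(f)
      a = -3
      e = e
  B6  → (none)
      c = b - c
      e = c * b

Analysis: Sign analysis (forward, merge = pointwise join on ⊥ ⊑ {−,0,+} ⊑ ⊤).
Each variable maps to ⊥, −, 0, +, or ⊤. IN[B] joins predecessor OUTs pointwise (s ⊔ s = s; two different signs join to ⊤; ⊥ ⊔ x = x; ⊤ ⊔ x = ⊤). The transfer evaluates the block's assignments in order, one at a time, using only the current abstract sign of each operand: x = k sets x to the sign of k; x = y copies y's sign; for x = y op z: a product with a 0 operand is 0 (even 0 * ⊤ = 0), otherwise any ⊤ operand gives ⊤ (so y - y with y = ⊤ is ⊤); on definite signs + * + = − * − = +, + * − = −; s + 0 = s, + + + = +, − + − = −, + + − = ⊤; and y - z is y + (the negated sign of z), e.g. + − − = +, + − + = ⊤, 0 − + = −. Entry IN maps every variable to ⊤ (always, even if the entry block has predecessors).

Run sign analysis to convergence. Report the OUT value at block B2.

Answer: {a: ⊤, b: +, c: -, d: ⊤, e: ⊤, f: -}

Trace:
Fixpoint table:
  B0:  IN=(all ⊤)  OUT={b:-; rest ⊤}
  B1:  IN={b:-; rest ⊤}  OUT={b:-, c:-; rest ⊤}
  B2:  IN={b:-, c:-; rest ⊤}  OUT={b:+, c:-, f:-; rest ⊤}
  B3:  IN={b:+, c:-, f:-; rest ⊤}  OUT={b:+, c:-, e:-, f:-; rest ⊤}
  B4:  IN={b:+, f:-; rest ⊤}  OUT={b:+, c:+, f:-; rest ⊤}
  B5:  IN={b:+, c:+, f:-; rest ⊤}  OUT={a:-, b:+, c:+, f:-; rest ⊤}
  B6:  IN=(all ⊤)  OUT=(all ⊤)

Merge at B2: IN[B2] = OUT[B1] = {a: ⊤, b: -, c: -, d: ⊤, e: ⊤, f: ⊤}
Applying B2's transfer function to that IN value gives OUT[B2] (row B2 above).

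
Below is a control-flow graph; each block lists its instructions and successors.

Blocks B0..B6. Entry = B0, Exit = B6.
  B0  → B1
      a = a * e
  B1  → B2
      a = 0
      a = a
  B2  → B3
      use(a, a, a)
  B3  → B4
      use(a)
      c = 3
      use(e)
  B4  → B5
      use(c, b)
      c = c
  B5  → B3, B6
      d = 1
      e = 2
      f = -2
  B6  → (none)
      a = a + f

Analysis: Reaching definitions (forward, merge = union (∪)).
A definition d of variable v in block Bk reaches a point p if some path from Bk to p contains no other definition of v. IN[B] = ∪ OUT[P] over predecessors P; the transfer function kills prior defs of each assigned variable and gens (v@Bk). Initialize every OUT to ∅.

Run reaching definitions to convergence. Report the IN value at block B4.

Per-block solution:
  B0:  IN={}  OUT={a@B0}
  B1:  IN={a@B0}  OUT={a@B1}
  B2:  IN={a@B1}  OUT={a@B1}
  B3:  IN={a@B1, c@B4, d@B5, e@B5, f@B5}  OUT={a@B1, c@B3, d@B5, e@B5, f@B5}
  B4:  IN={a@B1, c@B3, d@B5, e@B5, f@B5}  OUT={a@B1, c@B4, d@B5, e@B5, f@B5}
  B5:  IN={a@B1, c@B4, d@B5, e@B5, f@B5}  OUT={a@B1, c@B4, d@B5, e@B5, f@B5}
  B6:  IN={a@B1, c@B4, d@B5, e@B5, f@B5}  OUT={a@B6, c@B4, d@B5, e@B5, f@B5}

Merge at B4: IN[B4] = OUT[B3] = {a@B1, c@B3, d@B5, e@B5, f@B5}

Answer: {a@B1, c@B3, d@B5, e@B5, f@B5}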